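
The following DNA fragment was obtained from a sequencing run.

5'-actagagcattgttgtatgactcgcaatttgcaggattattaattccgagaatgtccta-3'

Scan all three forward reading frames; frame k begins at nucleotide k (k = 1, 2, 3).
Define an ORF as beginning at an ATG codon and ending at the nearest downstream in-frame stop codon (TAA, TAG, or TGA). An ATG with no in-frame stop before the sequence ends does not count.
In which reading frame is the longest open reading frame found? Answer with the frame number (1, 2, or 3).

Frame 1: ACT AGA GCA TTG TTG TAT GAC TCG CAA TTT GCA GGA TTA TTA ATT CCG AGA ATG TCC — no ATG→stop ORF.
Frame 2: CTA GAG CAT TGT TGT ATG ACT CGC AAT TTG CAG GAT TAT TAA TTC CGA GAA TGT CCT — ATG at 17, stop TAA at 41 → 27 nt.
Frame 3: TAG AGC ATT GTT GTA TGA CTC GCA ATT TGC AGG ATT ATT AAT TCC GAG AAT GTC CTA — no ATG→stop ORF.
Longest ORF is 27 nt in frame 2 (positions 17–43).

2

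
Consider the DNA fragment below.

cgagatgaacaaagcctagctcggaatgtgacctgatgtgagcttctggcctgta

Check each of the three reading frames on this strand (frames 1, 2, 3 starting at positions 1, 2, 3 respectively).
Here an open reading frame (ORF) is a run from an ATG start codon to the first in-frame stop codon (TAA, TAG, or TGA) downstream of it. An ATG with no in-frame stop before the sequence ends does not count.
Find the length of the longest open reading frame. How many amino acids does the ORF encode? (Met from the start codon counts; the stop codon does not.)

4

Frame 1: CGA GAT GAA CAA AGC CTA GCT CGG AAT GTG ACC TGA TGT GAG CTT CTG GCC TGT — no ATG→stop ORF.
Frame 2: GAG ATG AAC AAA GCC TAG CTC GGA ATG TGA CCT GAT GTG AGC TTC TGG CCT GTA — ATG at 5, stop TAG at 17 → 15 nt; ATG at 26, stop TGA at 29 → 6 nt.
Frame 3: AGA TGA ACA AAG CCT AGC TCG GAA TGT GAC CTG ATG TGA GCT TCT GGC CTG — ATG at 36, stop TGA at 39 → 6 nt.
Longest: frame 2, positions 5–19, 15 nt = 5 codons = 4 aa. → 4 amino acids.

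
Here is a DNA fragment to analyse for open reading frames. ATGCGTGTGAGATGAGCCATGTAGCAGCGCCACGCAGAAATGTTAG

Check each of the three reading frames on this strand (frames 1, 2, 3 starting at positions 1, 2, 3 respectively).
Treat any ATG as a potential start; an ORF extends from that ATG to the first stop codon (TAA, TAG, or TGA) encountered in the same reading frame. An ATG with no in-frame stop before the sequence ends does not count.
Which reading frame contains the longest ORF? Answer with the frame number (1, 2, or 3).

1

Frame 1: ATG CGT GTG AGA TGA GCC ATG TAG CAG CGC CAC GCA GAA ATG TTA — ATG at 1, stop TGA at 13 → 15 nt; ATG at 19, stop TAG at 22 → 6 nt.
Frame 2: TGC GTG TGA GAT GAG CCA TGT AGC AGC GCC ACG CAG AAA TGT TAG — no ATG→stop ORF.
Frame 3: GCG TGT GAG ATG AGC CAT GTA GCA GCG CCA CGC AGA AAT GTT — no ATG→stop ORF.
Longest ORF is 15 nt in frame 1 (positions 1–15).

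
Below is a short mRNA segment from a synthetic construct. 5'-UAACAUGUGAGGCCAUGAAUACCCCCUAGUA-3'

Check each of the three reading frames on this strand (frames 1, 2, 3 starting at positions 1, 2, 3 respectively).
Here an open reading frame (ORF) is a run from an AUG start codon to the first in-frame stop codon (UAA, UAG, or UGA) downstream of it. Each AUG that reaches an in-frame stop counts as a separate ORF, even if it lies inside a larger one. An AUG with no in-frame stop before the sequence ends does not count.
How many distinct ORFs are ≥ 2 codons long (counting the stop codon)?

Frame 1: UAA CAU GUG AGG CCA UGA AUA CCC CCU AGU — no AUG→stop ORF.
Frame 2: AAC AUG UGA GGC CAU GAA UAC CCC CUA GUA — AUG at 5, stop UGA at 8 → 6 nt.
Frame 3: ACA UGU GAG GCC AUG AAU ACC CCC UAG — AUG at 15, stop UAG at 27 → 15 nt.
ORFs ≥ 2 codons: frame 2 5–10 (2 codons), frame 3 15–29 (5 codons). Count = 2.

2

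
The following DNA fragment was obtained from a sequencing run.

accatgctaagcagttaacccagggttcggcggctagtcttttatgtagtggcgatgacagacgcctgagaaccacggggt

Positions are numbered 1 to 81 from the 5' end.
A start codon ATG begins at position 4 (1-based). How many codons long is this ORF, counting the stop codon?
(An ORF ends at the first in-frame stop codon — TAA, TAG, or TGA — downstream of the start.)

5

Codons from position 4: ATG (4–6), CTA (7–9), AGC (10–12), AGT (13–15), TAA (16–18).
TAA is the first in-frame stop; that's 5 codons including the stop.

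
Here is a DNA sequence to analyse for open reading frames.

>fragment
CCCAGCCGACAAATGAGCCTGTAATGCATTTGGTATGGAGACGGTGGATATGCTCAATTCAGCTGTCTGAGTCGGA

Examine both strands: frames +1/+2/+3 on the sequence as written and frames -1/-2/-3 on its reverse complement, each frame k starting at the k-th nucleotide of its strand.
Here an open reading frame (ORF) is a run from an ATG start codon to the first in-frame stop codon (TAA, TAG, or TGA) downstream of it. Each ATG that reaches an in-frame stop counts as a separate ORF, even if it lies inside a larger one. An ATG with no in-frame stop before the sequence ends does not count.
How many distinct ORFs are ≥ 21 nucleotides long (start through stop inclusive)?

2

Reverse complement (5'→3'): TCCGACTCAGACAGCTGAATTGAGCATATCCACCGTCTCCATACCAAATGCATTACAGGCTCATTTGTCGGCTGGG
Frame +1: CCC AGC CGA CAA ATG AGC CTG TAA TGC ATT TGG TAT GGA GAC GGT GGA TAT GCT CAA TTC AGC TGT CTG AGT CGG — ATG at 13, stop TAA at 22 → 12 nt.
Frame +2: CCA GCC GAC AAA TGA GCC TGT AAT GCA TTT GGT ATG GAG ACG GTG GAT ATG CTC AAT TCA GCT GTC TGA GTC GGA — ATG at 35, stop TGA at 68 → 36 nt; ATG at 50, stop TGA at 68 → 21 nt.
Frame +3: CAG CCG ACA AAT GAG CCT GTA ATG CAT TTG GTA TGG AGA CGG TGG ATA TGC TCA ATT CAG CTG TCT GAG TCG — no ATG→stop ORF.
Frame -1: TCC GAC TCA GAC AGC TGA ATT GAG CAT ATC CAC CGT CTC CAT ACC AAA TGC ATT ACA GGC TCA TTT GTC GGC TGG — no ATG→stop ORF.
Frame -2: CCG ACT CAG ACA GCT GAA TTG AGC ATA TCC ACC GTC TCC ATA CCA AAT GCA TTA CAG GCT CAT TTG TCG GCT GGG — no ATG→stop ORF.
Frame -3: CGA CTC AGA CAG CTG AAT TGA GCA TAT CCA CCG TCT CCA TAC CAA ATG CAT TAC AGG CTC ATT TGT CGG CTG — no ATG→stop ORF.
ORFs ≥ 21 nucleotides: frame +2 35–70 (36 nucleotides), frame +2 50–70 (21 nucleotides). Count = 2.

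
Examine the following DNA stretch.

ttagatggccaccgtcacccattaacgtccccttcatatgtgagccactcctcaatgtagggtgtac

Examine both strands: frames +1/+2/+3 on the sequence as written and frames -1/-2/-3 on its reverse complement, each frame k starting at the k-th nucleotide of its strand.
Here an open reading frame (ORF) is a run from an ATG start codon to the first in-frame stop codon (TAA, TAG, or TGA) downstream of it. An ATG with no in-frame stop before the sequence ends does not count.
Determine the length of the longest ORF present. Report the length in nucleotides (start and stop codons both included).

21

Reverse complement (5'→3'): GTACACCCTACATTGAGGAGTGGCTCACATATGAAGGGGACGTTAATGGGTGACGGTGGCCATCTAA
Frame +1: TTA GAT GGC CAC CGT CAC CCA TTA ACG TCC CCT TCA TAT GTG AGC CAC TCC TCA ATG TAG GGT GTA — ATG at 55, stop TAG at 58 → 6 nt.
Frame +2: TAG ATG GCC ACC GTC ACC CAT TAA CGT CCC CTT CAT ATG TGA GCC ACT CCT CAA TGT AGG GTG TAC — ATG at 5, stop TAA at 23 → 21 nt; ATG at 38, stop TGA at 41 → 6 nt.
Frame +3: AGA TGG CCA CCG TCA CCC ATT AAC GTC CCC TTC ATA TGT GAG CCA CTC CTC AAT GTA GGG TGT — no ATG→stop ORF.
Frame -1: GTA CAC CCT ACA TTG AGG AGT GGC TCA CAT ATG AAG GGG ACG TTA ATG GGT GAC GGT GGC CAT CTA — no ATG→stop ORF.
Frame -2: TAC ACC CTA CAT TGA GGA GTG GCT CAC ATA TGA AGG GGA CGT TAA TGG GTG ACG GTG GCC ATC TAA — no ATG→stop ORF.
Frame -3: ACA CCC TAC ATT GAG GAG TGG CTC ACA TAT GAA GGG GAC GTT AAT GGG TGA CGG TGG CCA TCT — no ATG→stop ORF.
Longest: frame +2, positions 5–25, 21 nt = 7 codons = 6 aa. → 21 nucleotides.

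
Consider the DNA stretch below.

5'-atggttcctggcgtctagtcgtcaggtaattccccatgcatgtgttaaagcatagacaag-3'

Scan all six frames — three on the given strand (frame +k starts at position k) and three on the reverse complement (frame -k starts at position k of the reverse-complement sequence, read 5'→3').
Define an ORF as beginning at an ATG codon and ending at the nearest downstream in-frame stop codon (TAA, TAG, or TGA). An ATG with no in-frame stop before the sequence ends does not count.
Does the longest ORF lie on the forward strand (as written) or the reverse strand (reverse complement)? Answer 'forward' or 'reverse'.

reverse

Reverse complement (5'→3'): CTTGTCTATGCTTTAACACATGCATGGGGAATTACCTGACGACTAGACGCCAGGAACCAT
Frame +1: ATG GTT CCT GGC GTC TAG TCG TCA GGT AAT TCC CCA TGC ATG TGT TAA AGC ATA GAC AAG — ATG at 1, stop TAG at 16 → 18 nt; ATG at 40, stop TAA at 46 → 9 nt.
Frame +2: TGG TTC CTG GCG TCT AGT CGT CAG GTA ATT CCC CAT GCA TGT GTT AAA GCA TAG ACA — no ATG→stop ORF.
Frame +3: GGT TCC TGG CGT CTA GTC GTC AGG TAA TTC CCC ATG CAT GTG TTA AAG CAT AGA CAA — no ATG→stop ORF.
Frame -1: CTT GTC TAT GCT TTA ACA CAT GCA TGG GGA ATT ACC TGA CGA CTA GAC GCC AGG AAC CAT — no ATG→stop ORF.
Frame -2: TTG TCT ATG CTT TAA CAC ATG CAT GGG GAA TTA CCT GAC GAC TAG ACG CCA GGA ACC — ATG at 8, stop TAA at 14 → 9 nt; ATG at 20, stop TAG at 44 → 27 nt.
Frame -3: TGT CTA TGC TTT AAC ACA TGC ATG GGG AAT TAC CTG ACG ACT AGA CGC CAG GAA CCA — no ATG→stop ORF.
Forward-strand max 18 nt; reverse-strand max 27 nt. The reverse strand has the longer ORF.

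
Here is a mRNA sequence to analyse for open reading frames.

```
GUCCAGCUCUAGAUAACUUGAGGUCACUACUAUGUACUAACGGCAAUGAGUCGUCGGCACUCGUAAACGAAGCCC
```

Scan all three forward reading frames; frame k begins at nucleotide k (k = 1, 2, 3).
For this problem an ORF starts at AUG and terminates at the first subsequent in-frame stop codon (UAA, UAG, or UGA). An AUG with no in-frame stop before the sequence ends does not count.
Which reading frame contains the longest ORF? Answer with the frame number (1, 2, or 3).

Frame 1: GUC CAG CUC UAG AUA ACU UGA GGU CAC UAC UAU GUA CUA ACG GCA AUG AGU CGU CGG CAC UCG UAA ACG AAG CCC — AUG at 46, stop UAA at 64 → 21 nt.
Frame 2: UCC AGC UCU AGA UAA CUU GAG GUC ACU ACU AUG UAC UAA CGG CAA UGA GUC GUC GGC ACU CGU AAA CGA AGC — AUG at 32, stop UAA at 38 → 9 nt.
Frame 3: CCA GCU CUA GAU AAC UUG AGG UCA CUA CUA UGU ACU AAC GGC AAU GAG UCG UCG GCA CUC GUA AAC GAA GCC — no AUG→stop ORF.
Longest ORF is 21 nt in frame 1 (positions 46–66).

1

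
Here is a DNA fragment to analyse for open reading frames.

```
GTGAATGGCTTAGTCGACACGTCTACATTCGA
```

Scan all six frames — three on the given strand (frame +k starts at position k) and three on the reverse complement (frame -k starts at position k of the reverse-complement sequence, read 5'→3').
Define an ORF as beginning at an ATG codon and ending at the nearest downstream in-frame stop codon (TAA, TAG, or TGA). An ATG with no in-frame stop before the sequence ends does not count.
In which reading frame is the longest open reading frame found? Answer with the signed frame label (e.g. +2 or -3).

+2

Reverse complement (5'→3'): TCGAATGTAGACGTGTCGACTAAGCCATTCAC
Frame +1: GTG AAT GGC TTA GTC GAC ACG TCT ACA TTC — no ATG→stop ORF.
Frame +2: TGA ATG GCT TAG TCG ACA CGT CTA CAT TCG — ATG at 5, stop TAG at 11 → 9 nt.
Frame +3: GAA TGG CTT AGT CGA CAC GTC TAC ATT CGA — no ATG→stop ORF.
Frame -1: TCG AAT GTA GAC GTG TCG ACT AAG CCA TTC — no ATG→stop ORF.
Frame -2: CGA ATG TAG ACG TGT CGA CTA AGC CAT TCA — ATG at 5, stop TAG at 8 → 6 nt.
Frame -3: GAA TGT AGA CGT GTC GAC TAA GCC ATT CAC — no ATG→stop ORF.
Longest ORF is 9 nt in frame +2 (positions 5–13).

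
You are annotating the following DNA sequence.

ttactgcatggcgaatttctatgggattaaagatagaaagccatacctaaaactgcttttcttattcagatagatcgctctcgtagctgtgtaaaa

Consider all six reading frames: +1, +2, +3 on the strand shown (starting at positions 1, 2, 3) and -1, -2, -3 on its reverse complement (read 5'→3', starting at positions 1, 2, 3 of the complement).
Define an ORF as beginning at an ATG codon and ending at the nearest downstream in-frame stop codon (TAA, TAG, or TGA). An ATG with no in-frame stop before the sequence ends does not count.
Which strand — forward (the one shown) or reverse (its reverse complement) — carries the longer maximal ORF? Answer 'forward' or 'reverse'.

forward

Reverse complement (5'→3'): TTTTACACAGCTACGAGAGCGATCTATCTGAATAAGAAAAGCAGTTTTAGGTATGGCTTTCTATCTTTAATCCCATAGAAATTCGCCATGCAGTAA
Frame +1: TTA CTG CAT GGC GAA TTT CTA TGG GAT TAA AGA TAG AAA GCC ATA CCT AAA ACT GCT TTT CTT ATT CAG ATA GAT CGC TCT CGT AGC TGT GTA AAA — no ATG→stop ORF.
Frame +2: TAC TGC ATG GCG AAT TTC TAT GGG ATT AAA GAT AGA AAG CCA TAC CTA AAA CTG CTT TTC TTA TTC AGA TAG ATC GCT CTC GTA GCT GTG TAA — ATG at 8, stop TAG at 71 → 66 nt.
Frame +3: ACT GCA TGG CGA ATT TCT ATG GGA TTA AAG ATA GAA AGC CAT ACC TAA AAC TGC TTT TCT TAT TCA GAT AGA TCG CTC TCG TAG CTG TGT AAA — ATG at 21, stop TAA at 48 → 30 nt.
Frame -1: TTT TAC ACA GCT ACG AGA GCG ATC TAT CTG AAT AAG AAA AGC AGT TTT AGG TAT GGC TTT CTA TCT TTA ATC CCA TAG AAA TTC GCC ATG CAG TAA — ATG at 88, stop TAA at 94 → 9 nt.
Frame -2: TTT ACA CAG CTA CGA GAG CGA TCT ATC TGA ATA AGA AAA GCA GTT TTA GGT ATG GCT TTC TAT CTT TAA TCC CAT AGA AAT TCG CCA TGC AGT — ATG at 53, stop TAA at 68 → 18 nt.
Frame -3: TTA CAC AGC TAC GAG AGC GAT CTA TCT GAA TAA GAA AAG CAG TTT TAG GTA TGG CTT TCT ATC TTT AAT CCC ATA GAA ATT CGC CAT GCA GTA — no ATG→stop ORF.
Forward-strand max 66 nt; reverse-strand max 18 nt. The forward strand has the longer ORF.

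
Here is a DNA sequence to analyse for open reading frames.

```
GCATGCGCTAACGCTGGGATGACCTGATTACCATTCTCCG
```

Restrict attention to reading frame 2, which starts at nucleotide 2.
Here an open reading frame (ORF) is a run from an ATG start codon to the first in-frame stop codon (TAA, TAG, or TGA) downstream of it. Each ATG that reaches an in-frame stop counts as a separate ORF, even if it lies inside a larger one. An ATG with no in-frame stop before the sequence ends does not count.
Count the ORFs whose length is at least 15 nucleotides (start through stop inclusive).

Frame 2: CAT GCG CTA ACG CTG GGA TGA CCT GAT TAC CAT TCT CCG — no ATG→stop ORF.
No ORF reaches 15 nucleotides. Count = 0.

0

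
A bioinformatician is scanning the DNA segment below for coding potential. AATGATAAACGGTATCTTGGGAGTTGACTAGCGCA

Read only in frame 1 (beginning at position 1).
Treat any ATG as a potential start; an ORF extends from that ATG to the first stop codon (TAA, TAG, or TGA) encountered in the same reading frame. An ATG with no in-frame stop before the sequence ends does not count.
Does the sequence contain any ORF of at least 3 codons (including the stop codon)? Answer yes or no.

no

Frame 1: AAT GAT AAA CGG TAT CTT GGG AGT TGA CTA GCG — no ATG→stop ORF.
Largest ORF found is 0 codons < 3, so no.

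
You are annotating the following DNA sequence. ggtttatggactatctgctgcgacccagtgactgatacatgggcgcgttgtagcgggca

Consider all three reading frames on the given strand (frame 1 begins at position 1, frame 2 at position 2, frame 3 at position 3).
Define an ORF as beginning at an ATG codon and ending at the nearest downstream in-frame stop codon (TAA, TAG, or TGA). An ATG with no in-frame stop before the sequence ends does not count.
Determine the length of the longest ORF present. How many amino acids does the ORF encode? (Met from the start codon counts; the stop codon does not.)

Frame 1: GGT TTA TGG ACT ATC TGC TGC GAC CCA GTG ACT GAT ACA TGG GCG CGT TGT AGC GGG — no ATG→stop ORF.
Frame 2: GTT TAT GGA CTA TCT GCT GCG ACC CAG TGA CTG ATA CAT GGG CGC GTT GTA GCG GGC — no ATG→stop ORF.
Frame 3: TTT ATG GAC TAT CTG CTG CGA CCC AGT GAC TGA TAC ATG GGC GCG TTG TAG CGG GCA — ATG at 6, stop TGA at 33 → 30 nt; ATG at 39, stop TAG at 51 → 15 nt.
Longest: frame 3, positions 6–35, 30 nt = 10 codons = 9 aa. → 9 amino acids.

9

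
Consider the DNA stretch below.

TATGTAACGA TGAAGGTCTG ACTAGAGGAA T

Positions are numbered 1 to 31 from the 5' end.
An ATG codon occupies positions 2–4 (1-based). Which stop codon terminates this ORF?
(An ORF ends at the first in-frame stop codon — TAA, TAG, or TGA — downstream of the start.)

Codons from position 2: ATG (2–4), TAA (5–7).
The first in-frame stop codon is TAA.

TAA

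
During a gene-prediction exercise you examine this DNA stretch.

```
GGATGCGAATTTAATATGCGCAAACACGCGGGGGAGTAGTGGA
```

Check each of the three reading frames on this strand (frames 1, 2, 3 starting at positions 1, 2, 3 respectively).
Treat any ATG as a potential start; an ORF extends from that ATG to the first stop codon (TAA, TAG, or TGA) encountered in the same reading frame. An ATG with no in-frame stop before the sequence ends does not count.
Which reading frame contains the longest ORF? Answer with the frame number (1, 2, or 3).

Frame 1: GGA TGC GAA TTT AAT ATG CGC AAA CAC GCG GGG GAG TAG TGG — ATG at 16, stop TAG at 37 → 24 nt.
Frame 2: GAT GCG AAT TTA ATA TGC GCA AAC ACG CGG GGG AGT AGT GGA — no ATG→stop ORF.
Frame 3: ATG CGA ATT TAA TAT GCG CAA ACA CGC GGG GGA GTA GTG — ATG at 3, stop TAA at 12 → 12 nt.
Longest ORF is 24 nt in frame 1 (positions 16–39).

1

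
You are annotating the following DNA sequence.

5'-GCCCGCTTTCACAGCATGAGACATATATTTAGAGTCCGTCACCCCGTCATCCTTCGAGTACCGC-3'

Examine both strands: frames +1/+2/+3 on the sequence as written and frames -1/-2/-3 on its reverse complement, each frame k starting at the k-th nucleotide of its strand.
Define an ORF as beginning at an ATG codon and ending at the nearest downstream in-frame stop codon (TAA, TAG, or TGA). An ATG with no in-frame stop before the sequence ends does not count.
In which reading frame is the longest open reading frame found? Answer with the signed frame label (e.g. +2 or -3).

Reverse complement (5'→3'): GCGGTACTCGAAGGATGACGGGGTGACGGACTCTAAATATATGTCTCATGCTGTGAAAGCGGGC
Frame +1: GCC CGC TTT CAC AGC ATG AGA CAT ATA TTT AGA GTC CGT CAC CCC GTC ATC CTT CGA GTA CCG — no ATG→stop ORF.
Frame +2: CCC GCT TTC ACA GCA TGA GAC ATA TAT TTA GAG TCC GTC ACC CCG TCA TCC TTC GAG TAC CGC — no ATG→stop ORF.
Frame +3: CCG CTT TCA CAG CAT GAG ACA TAT ATT TAG AGT CCG TCA CCC CGT CAT CCT TCG AGT ACC — no ATG→stop ORF.
Frame -1: GCG GTA CTC GAA GGA TGA CGG GGT GAC GGA CTC TAA ATA TAT GTC TCA TGC TGT GAA AGC GGG — no ATG→stop ORF.
Frame -2: CGG TAC TCG AAG GAT GAC GGG GTG ACG GAC TCT AAA TAT ATG TCT CAT GCT GTG AAA GCG GGC — no ATG→stop ORF.
Frame -3: GGT ACT CGA AGG ATG ACG GGG TGA CGG ACT CTA AAT ATA TGT CTC ATG CTG TGA AAG CGG — ATG at 15, stop TGA at 24 → 12 nt; ATG at 48, stop TGA at 54 → 9 nt.
Longest ORF is 12 nt in frame -3 (positions 15–26).

-3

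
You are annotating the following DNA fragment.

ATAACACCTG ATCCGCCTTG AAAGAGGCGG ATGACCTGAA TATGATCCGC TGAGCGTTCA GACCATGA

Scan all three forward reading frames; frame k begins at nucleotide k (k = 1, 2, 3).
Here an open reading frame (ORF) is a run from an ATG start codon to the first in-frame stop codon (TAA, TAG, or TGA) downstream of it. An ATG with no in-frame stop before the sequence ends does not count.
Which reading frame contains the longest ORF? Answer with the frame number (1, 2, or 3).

Frame 1: ATA ACA CCT GAT CCG CCT TGA AAG AGG CGG ATG ACC TGA ATA TGA TCC GCT GAG CGT TCA GAC CAT — ATG at 31, stop TGA at 37 → 9 nt.
Frame 2: TAA CAC CTG ATC CGC CTT GAA AGA GGC GGA TGA CCT GAA TAT GAT CCG CTG AGC GTT CAG ACC ATG — no ATG→stop ORF.
Frame 3: AAC ACC TGA TCC GCC TTG AAA GAG GCG GAT GAC CTG AAT ATG ATC CGC TGA GCG TTC AGA CCA TGA — ATG at 42, stop TGA at 51 → 12 nt.
Longest ORF is 12 nt in frame 3 (positions 42–53).

3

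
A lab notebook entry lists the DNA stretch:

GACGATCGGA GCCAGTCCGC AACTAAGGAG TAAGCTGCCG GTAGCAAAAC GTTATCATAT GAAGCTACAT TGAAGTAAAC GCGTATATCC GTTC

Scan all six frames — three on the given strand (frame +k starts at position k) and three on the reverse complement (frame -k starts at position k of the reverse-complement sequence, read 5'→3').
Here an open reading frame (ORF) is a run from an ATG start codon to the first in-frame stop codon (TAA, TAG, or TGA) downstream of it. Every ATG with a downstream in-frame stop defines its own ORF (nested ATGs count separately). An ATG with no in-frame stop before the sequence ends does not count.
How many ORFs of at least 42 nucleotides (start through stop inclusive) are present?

Reverse complement (5'→3'): GAACGGATATACGCGTTTACTTCAATGTAGCTTCATATGATAACGTTTTGCTACCGGCAGCTTACTCCTTAGTTGCGGACTGGCTCCGATCGTC
Frame +1: GAC GAT CGG AGC CAG TCC GCA ACT AAG GAG TAA GCT GCC GGT AGC AAA ACG TTA TCA TAT GAA GCT ACA TTG AAG TAA ACG CGT ATA TCC GTT — no ATG→stop ORF.
Frame +2: ACG ATC GGA GCC AGT CCG CAA CTA AGG AGT AAG CTG CCG GTA GCA AAA CGT TAT CAT ATG AAG CTA CAT TGA AGT AAA CGC GTA TAT CCG TTC — ATG at 59, stop TGA at 71 → 15 nt.
Frame +3: CGA TCG GAG CCA GTC CGC AAC TAA GGA GTA AGC TGC CGG TAG CAA AAC GTT ATC ATA TGA AGC TAC ATT GAA GTA AAC GCG TAT ATC CGT — no ATG→stop ORF.
Frame -1: GAA CGG ATA TAC GCG TTT ACT TCA ATG TAG CTT CAT ATG ATA ACG TTT TGC TAC CGG CAG CTT ACT CCT TAG TTG CGG ACT GGC TCC GAT CGT — ATG at 25, stop TAG at 28 → 6 nt; ATG at 37, stop TAG at 70 → 36 nt.
Frame -2: AAC GGA TAT ACG CGT TTA CTT CAA TGT AGC TTC ATA TGA TAA CGT TTT GCT ACC GGC AGC TTA CTC CTT AGT TGC GGA CTG GCT CCG ATC GTC — no ATG→stop ORF.
Frame -3: ACG GAT ATA CGC GTT TAC TTC AAT GTA GCT TCA TAT GAT AAC GTT TTG CTA CCG GCA GCT TAC TCC TTA GTT GCG GAC TGG CTC CGA TCG — no ATG→stop ORF.
No ORF reaches 42 nucleotides. Count = 0.

0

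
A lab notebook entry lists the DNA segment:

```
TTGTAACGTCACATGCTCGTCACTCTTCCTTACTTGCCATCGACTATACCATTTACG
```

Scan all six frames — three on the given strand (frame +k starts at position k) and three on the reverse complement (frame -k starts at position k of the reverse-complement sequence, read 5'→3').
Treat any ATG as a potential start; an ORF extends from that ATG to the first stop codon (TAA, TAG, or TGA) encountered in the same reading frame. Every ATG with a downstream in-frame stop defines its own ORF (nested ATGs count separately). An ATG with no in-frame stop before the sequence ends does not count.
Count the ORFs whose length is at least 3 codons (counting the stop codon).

Reverse complement (5'→3'): CGTAAATGGTATAGTCGATGGCAAGTAAGGAAGAGTGACGAGCATGTGACGTTACAA
Frame +1: TTG TAA CGT CAC ATG CTC GTC ACT CTT CCT TAC TTG CCA TCG ACT ATA CCA TTT ACG — no ATG→stop ORF.
Frame +2: TGT AAC GTC ACA TGC TCG TCA CTC TTC CTT ACT TGC CAT CGA CTA TAC CAT TTA — no ATG→stop ORF.
Frame +3: GTA ACG TCA CAT GCT CGT CAC TCT TCC TTA CTT GCC ATC GAC TAT ACC ATT TAC — no ATG→stop ORF.
Frame -1: CGT AAA TGG TAT AGT CGA TGG CAA GTA AGG AAG AGT GAC GAG CAT GTG ACG TTA CAA — no ATG→stop ORF.
Frame -2: GTA AAT GGT ATA GTC GAT GGC AAG TAA GGA AGA GTG ACG AGC ATG TGA CGT TAC — ATG at 44, stop TGA at 47 → 6 nt.
Frame -3: TAA ATG GTA TAG TCG ATG GCA AGT AAG GAA GAG TGA CGA GCA TGT GAC GTT ACA — ATG at 6, stop TAG at 12 → 9 nt; ATG at 18, stop TGA at 36 → 21 nt.
ORFs ≥ 3 codons: frame -3 6–14 (3 codons), frame -3 18–38 (7 codons). Count = 2.

2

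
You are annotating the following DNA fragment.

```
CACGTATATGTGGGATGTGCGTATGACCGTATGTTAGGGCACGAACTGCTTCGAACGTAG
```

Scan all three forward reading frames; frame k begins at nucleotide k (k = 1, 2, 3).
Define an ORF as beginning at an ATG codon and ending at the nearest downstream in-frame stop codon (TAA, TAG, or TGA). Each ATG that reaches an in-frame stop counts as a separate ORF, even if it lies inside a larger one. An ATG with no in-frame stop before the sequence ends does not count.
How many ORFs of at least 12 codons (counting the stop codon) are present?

Frame 1: CAC GTA TAT GTG GGA TGT GCG TAT GAC CGT ATG TTA GGG CAC GAA CTG CTT CGA ACG TAG — ATG at 31, stop TAG at 58 → 30 nt.
Frame 2: ACG TAT ATG TGG GAT GTG CGT ATG ACC GTA TGT TAG GGC ACG AAC TGC TTC GAA CGT — ATG at 8, stop TAG at 35 → 30 nt; ATG at 23, stop TAG at 35 → 15 nt.
Frame 3: CGT ATA TGT GGG ATG TGC GTA TGA CCG TAT GTT AGG GCA CGA ACT GCT TCG AAC GTA — ATG at 15, stop TGA at 24 → 12 nt.
No ORF reaches 12 codons. Count = 0.

0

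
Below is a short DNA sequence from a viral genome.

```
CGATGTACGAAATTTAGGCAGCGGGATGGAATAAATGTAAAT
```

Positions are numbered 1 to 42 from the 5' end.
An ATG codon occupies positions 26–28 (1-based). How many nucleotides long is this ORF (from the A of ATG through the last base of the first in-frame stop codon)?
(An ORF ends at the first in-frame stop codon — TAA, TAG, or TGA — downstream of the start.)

Codons from position 26: ATG (26–28), GAA (29–31), TAA (32–34).
TAA is the first in-frame stop; ORF spans 26–34, 9 nucleotides.

9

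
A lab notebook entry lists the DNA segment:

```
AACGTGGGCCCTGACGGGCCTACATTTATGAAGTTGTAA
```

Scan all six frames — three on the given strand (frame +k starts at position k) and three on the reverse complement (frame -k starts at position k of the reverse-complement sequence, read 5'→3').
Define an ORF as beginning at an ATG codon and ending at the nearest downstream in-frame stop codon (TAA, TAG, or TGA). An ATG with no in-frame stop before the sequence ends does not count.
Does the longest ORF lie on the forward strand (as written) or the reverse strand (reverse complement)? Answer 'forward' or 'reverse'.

Reverse complement (5'→3'): TTACAACTTCATAAATGTAGGCCCGTCAGGGCCCACGTT
Frame +1: AAC GTG GGC CCT GAC GGG CCT ACA TTT ATG AAG TTG TAA — ATG at 28, stop TAA at 37 → 12 nt.
Frame +2: ACG TGG GCC CTG ACG GGC CTA CAT TTA TGA AGT TGT — no ATG→stop ORF.
Frame +3: CGT GGG CCC TGA CGG GCC TAC ATT TAT GAA GTT GTA — no ATG→stop ORF.
Frame -1: TTA CAA CTT CAT AAA TGT AGG CCC GTC AGG GCC CAC GTT — no ATG→stop ORF.
Frame -2: TAC AAC TTC ATA AAT GTA GGC CCG TCA GGG CCC ACG — no ATG→stop ORF.
Frame -3: ACA ACT TCA TAA ATG TAG GCC CGT CAG GGC CCA CGT — ATG at 15, stop TAG at 18 → 6 nt.
Forward-strand max 12 nt; reverse-strand max 6 nt. The forward strand has the longer ORF.

forward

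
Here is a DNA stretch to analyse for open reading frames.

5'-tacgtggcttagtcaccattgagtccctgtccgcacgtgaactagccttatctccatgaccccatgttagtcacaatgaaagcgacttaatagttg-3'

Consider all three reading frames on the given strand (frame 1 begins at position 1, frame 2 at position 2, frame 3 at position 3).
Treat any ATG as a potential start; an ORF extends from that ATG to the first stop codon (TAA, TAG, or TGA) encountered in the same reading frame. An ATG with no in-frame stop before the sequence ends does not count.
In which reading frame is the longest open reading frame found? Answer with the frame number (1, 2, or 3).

Frame 1: TAC GTG GCT TAG TCA CCA TTG AGT CCC TGT CCG CAC GTG AAC TAG CCT TAT CTC CAT GAC CCC ATG TTA GTC ACA ATG AAA GCG ACT TAA TAG TTG — ATG at 64, stop TAA at 88 → 27 nt; ATG at 76, stop TAA at 88 → 15 nt.
Frame 2: ACG TGG CTT AGT CAC CAT TGA GTC CCT GTC CGC ACG TGA ACT AGC CTT ATC TCC ATG ACC CCA TGT TAG TCA CAA TGA AAG CGA CTT AAT AGT — ATG at 56, stop TAG at 68 → 15 nt.
Frame 3: CGT GGC TTA GTC ACC ATT GAG TCC CTG TCC GCA CGT GAA CTA GCC TTA TCT CCA TGA CCC CAT GTT AGT CAC AAT GAA AGC GAC TTA ATA GTT — no ATG→stop ORF.
Longest ORF is 27 nt in frame 1 (positions 64–90).

1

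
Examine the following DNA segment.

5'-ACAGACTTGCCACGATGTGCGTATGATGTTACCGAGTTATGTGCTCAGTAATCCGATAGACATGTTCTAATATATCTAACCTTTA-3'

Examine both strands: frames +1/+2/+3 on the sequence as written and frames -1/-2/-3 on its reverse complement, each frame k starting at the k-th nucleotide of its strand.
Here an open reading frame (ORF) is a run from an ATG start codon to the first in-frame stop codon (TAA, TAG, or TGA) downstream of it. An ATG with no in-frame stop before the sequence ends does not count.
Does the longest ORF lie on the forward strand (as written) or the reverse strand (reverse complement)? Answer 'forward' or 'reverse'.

Reverse complement (5'→3'): TAAAGGTTAGATATATTAGAACATGTCTATCGGATTACTGAGCACATAACTCGGTAACATCATACGCACATCGTGGCAAGTCTGT
Frame +1: ACA GAC TTG CCA CGA TGT GCG TAT GAT GTT ACC GAG TTA TGT GCT CAG TAA TCC GAT AGA CAT GTT CTA ATA TAT CTA ACC TTT — no ATG→stop ORF.
Frame +2: CAG ACT TGC CAC GAT GTG CGT ATG ATG TTA CCG AGT TAT GTG CTC AGT AAT CCG ATA GAC ATG TTC TAA TAT ATC TAA CCT TTA — ATG at 23, stop TAA at 68 → 48 nt; ATG at 26, stop TAA at 68 → 45 nt; ATG at 62, stop TAA at 68 → 9 nt.
Frame +3: AGA CTT GCC ACG ATG TGC GTA TGA TGT TAC CGA GTT ATG TGC TCA GTA ATC CGA TAG ACA TGT TCT AAT ATA TCT AAC CTT — ATG at 15, stop TGA at 24 → 12 nt; ATG at 39, stop TAG at 57 → 21 nt.
Frame -1: TAA AGG TTA GAT ATA TTA GAA CAT GTC TAT CGG ATT ACT GAG CAC ATA ACT CGG TAA CAT CAT ACG CAC ATC GTG GCA AGT CTG — no ATG→stop ORF.
Frame -2: AAA GGT TAG ATA TAT TAG AAC ATG TCT ATC GGA TTA CTG AGC ACA TAA CTC GGT AAC ATC ATA CGC ACA TCG TGG CAA GTC TGT — ATG at 23, stop TAA at 47 → 27 nt.
Frame -3: AAG GTT AGA TAT ATT AGA ACA TGT CTA TCG GAT TAC TGA GCA CAT AAC TCG GTA ACA TCA TAC GCA CAT CGT GGC AAG TCT — no ATG→stop ORF.
Forward-strand max 48 nt; reverse-strand max 27 nt. The forward strand has the longer ORF.

forward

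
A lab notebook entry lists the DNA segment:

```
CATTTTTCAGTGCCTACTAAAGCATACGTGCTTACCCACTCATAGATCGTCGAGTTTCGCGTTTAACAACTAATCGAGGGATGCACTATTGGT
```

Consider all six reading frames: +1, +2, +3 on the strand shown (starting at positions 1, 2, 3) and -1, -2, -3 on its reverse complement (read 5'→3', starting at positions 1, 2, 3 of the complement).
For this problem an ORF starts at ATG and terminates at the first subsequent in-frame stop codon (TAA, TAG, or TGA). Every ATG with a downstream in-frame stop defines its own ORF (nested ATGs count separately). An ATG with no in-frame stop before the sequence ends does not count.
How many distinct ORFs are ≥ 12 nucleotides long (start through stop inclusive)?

1

Reverse complement (5'→3'): ACCAATAGTGCATCCCTCGATTAGTTGTTAAACGCGAAACTCGACGATCTATGAGTGGGTAAGCACGTATGCTTTAGTAGGCACTGAAAAATG
Frame +1: CAT TTT TCA GTG CCT ACT AAA GCA TAC GTG CTT ACC CAC TCA TAG ATC GTC GAG TTT CGC GTT TAA CAA CTA ATC GAG GGA TGC ACT ATT GGT — no ATG→stop ORF.
Frame +2: ATT TTT CAG TGC CTA CTA AAG CAT ACG TGC TTA CCC ACT CAT AGA TCG TCG AGT TTC GCG TTT AAC AAC TAA TCG AGG GAT GCA CTA TTG — no ATG→stop ORF.
Frame +3: TTT TTC AGT GCC TAC TAA AGC ATA CGT GCT TAC CCA CTC ATA GAT CGT CGA GTT TCG CGT TTA ACA ACT AAT CGA GGG ATG CAC TAT TGG — no ATG→stop ORF.
Frame -1: ACC AAT AGT GCA TCC CTC GAT TAG TTG TTA AAC GCG AAA CTC GAC GAT CTA TGA GTG GGT AAG CAC GTA TGC TTT AGT AGG CAC TGA AAA ATG — no ATG→stop ORF.
Frame -2: CCA ATA GTG CAT CCC TCG ATT AGT TGT TAA ACG CGA AAC TCG ACG ATC TAT GAG TGG GTA AGC ACG TAT GCT TTA GTA GGC ACT GAA AAA — no ATG→stop ORF.
Frame -3: CAA TAG TGC ATC CCT CGA TTA GTT GTT AAA CGC GAA ACT CGA CGA TCT ATG AGT GGG TAA GCA CGT ATG CTT TAG TAG GCA CTG AAA AAT — ATG at 51, stop TAA at 60 → 12 nt; ATG at 69, stop TAG at 75 → 9 nt.
ORFs ≥ 12 nucleotides: frame -3 51–62 (12 nucleotides). Count = 1.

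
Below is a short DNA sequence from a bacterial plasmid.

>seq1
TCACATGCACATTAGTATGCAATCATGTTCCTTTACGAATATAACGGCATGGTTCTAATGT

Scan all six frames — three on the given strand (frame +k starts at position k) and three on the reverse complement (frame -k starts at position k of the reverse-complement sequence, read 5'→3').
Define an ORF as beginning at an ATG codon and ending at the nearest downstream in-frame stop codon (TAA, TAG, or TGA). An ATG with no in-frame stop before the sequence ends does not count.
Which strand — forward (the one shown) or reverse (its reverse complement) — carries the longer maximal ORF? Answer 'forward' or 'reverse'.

forward

Reverse complement (5'→3'): ACATTAGAACCATGCCGTTATATTCGTAAAGGAACATGATTGCATACTAATGTGCATGTGA
Frame +1: TCA CAT GCA CAT TAG TAT GCA ATC ATG TTC CTT TAC GAA TAT AAC GGC ATG GTT CTA ATG — no ATG→stop ORF.
Frame +2: CAC ATG CAC ATT AGT ATG CAA TCA TGT TCC TTT ACG AAT ATA ACG GCA TGG TTC TAA TGT — ATG at 5, stop TAA at 56 → 54 nt; ATG at 17, stop TAA at 56 → 42 nt.
Frame +3: ACA TGC ACA TTA GTA TGC AAT CAT GTT CCT TTA CGA ATA TAA CGG CAT GGT TCT AAT — no ATG→stop ORF.
Frame -1: ACA TTA GAA CCA TGC CGT TAT ATT CGT AAA GGA ACA TGA TTG CAT ACT AAT GTG CAT GTG — no ATG→stop ORF.
Frame -2: CAT TAG AAC CAT GCC GTT ATA TTC GTA AAG GAA CAT GAT TGC ATA CTA ATG TGC ATG TGA — ATG at 50, stop TGA at 59 → 12 nt; ATG at 56, stop TGA at 59 → 6 nt.
Frame -3: ATT AGA ACC ATG CCG TTA TAT TCG TAA AGG AAC ATG ATT GCA TAC TAA TGT GCA TGT — ATG at 12, stop TAA at 27 → 18 nt; ATG at 36, stop TAA at 48 → 15 nt.
Forward-strand max 54 nt; reverse-strand max 18 nt. The forward strand has the longer ORF.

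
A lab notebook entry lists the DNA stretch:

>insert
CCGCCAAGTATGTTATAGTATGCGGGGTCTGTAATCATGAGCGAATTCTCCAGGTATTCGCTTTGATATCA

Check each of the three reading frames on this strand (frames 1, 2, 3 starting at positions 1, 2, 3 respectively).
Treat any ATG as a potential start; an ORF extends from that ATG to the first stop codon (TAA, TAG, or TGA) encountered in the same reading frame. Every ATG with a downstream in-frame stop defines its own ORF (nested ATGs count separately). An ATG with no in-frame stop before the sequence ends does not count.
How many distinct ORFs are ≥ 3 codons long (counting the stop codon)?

Frame 1: CCG CCA AGT ATG TTA TAG TAT GCG GGG TCT GTA ATC ATG AGC GAA TTC TCC AGG TAT TCG CTT TGA TAT — ATG at 10, stop TAG at 16 → 9 nt; ATG at 37, stop TGA at 64 → 30 nt.
Frame 2: CGC CAA GTA TGT TAT AGT ATG CGG GGT CTG TAA TCA TGA GCG AAT TCT CCA GGT ATT CGC TTT GAT ATC — ATG at 20, stop TAA at 32 → 15 nt.
Frame 3: GCC AAG TAT GTT ATA GTA TGC GGG GTC TGT AAT CAT GAG CGA ATT CTC CAG GTA TTC GCT TTG ATA TCA — no ATG→stop ORF.
ORFs ≥ 3 codons: frame 1 10–18 (3 codons), frame 1 37–66 (10 codons), frame 2 20–34 (5 codons). Count = 3.

3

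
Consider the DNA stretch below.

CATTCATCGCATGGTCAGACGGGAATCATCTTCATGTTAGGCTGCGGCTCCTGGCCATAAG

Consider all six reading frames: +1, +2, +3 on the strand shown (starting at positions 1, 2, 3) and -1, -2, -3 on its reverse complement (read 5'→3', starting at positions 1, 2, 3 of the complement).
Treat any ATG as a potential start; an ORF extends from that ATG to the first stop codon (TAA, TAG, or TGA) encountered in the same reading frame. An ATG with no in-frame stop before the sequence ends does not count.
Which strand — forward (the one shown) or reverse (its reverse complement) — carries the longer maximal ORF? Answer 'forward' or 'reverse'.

Reverse complement (5'→3'): CTTATGGCCAGGAGCCGCAGCCTAACATGAAGATGATTCCCGTCTGACCATGCGATGAATG
Frame +1: CAT TCA TCG CAT GGT CAG ACG GGA ATC ATC TTC ATG TTA GGC TGC GGC TCC TGG CCA TAA — ATG at 34, stop TAA at 58 → 27 nt.
Frame +2: ATT CAT CGC ATG GTC AGA CGG GAA TCA TCT TCA TGT TAG GCT GCG GCT CCT GGC CAT AAG — ATG at 11, stop TAG at 38 → 30 nt.
Frame +3: TTC ATC GCA TGG TCA GAC GGG AAT CAT CTT CAT GTT AGG CTG CGG CTC CTG GCC ATA — no ATG→stop ORF.
Frame -1: CTT ATG GCC AGG AGC CGC AGC CTA ACA TGA AGA TGA TTC CCG TCT GAC CAT GCG ATG AAT — ATG at 4, stop TGA at 28 → 27 nt.
Frame -2: TTA TGG CCA GGA GCC GCA GCC TAA CAT GAA GAT GAT TCC CGT CTG ACC ATG CGA TGA ATG — ATG at 50, stop TGA at 56 → 9 nt.
Frame -3: TAT GGC CAG GAG CCG CAG CCT AAC ATG AAG ATG ATT CCC GTC TGA CCA TGC GAT GAA — ATG at 27, stop TGA at 45 → 21 nt; ATG at 33, stop TGA at 45 → 15 nt.
Forward-strand max 30 nt; reverse-strand max 27 nt. The forward strand has the longer ORF.

forward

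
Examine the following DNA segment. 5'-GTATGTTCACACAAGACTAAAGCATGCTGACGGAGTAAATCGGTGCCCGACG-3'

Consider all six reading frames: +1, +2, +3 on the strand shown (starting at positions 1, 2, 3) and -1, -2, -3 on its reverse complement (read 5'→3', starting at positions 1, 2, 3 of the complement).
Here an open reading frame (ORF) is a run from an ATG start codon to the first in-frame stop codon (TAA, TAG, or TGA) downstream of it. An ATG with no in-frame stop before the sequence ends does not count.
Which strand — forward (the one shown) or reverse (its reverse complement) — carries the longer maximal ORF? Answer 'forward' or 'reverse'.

Reverse complement (5'→3'): CGTCGGGCACCGATTTACTCCGTCAGCATGCTTTAGTCTTGTGTGAACATAC
Frame +1: GTA TGT TCA CAC AAG ACT AAA GCA TGC TGA CGG AGT AAA TCG GTG CCC GAC — no ATG→stop ORF.
Frame +2: TAT GTT CAC ACA AGA CTA AAG CAT GCT GAC GGA GTA AAT CGG TGC CCG ACG — no ATG→stop ORF.
Frame +3: ATG TTC ACA CAA GAC TAA AGC ATG CTG ACG GAG TAA ATC GGT GCC CGA — ATG at 3, stop TAA at 18 → 18 nt; ATG at 24, stop TAA at 36 → 15 nt.
Frame -1: CGT CGG GCA CCG ATT TAC TCC GTC AGC ATG CTT TAG TCT TGT GTG AAC ATA — ATG at 28, stop TAG at 34 → 9 nt.
Frame -2: GTC GGG CAC CGA TTT ACT CCG TCA GCA TGC TTT AGT CTT GTG TGA ACA TAC — no ATG→stop ORF.
Frame -3: TCG GGC ACC GAT TTA CTC CGT CAG CAT GCT TTA GTC TTG TGT GAA CAT — no ATG→stop ORF.
Forward-strand max 18 nt; reverse-strand max 9 nt. The forward strand has the longer ORF.

forward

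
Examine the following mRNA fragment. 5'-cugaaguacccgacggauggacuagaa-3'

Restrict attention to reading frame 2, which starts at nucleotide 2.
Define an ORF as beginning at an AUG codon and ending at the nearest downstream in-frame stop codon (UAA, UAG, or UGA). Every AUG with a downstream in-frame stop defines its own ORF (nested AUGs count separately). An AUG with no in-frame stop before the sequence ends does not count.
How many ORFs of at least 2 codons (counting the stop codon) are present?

Frame 2: UGA AGU ACC CGA CGG AUG GAC UAG — AUG at 17, stop UAG at 23 → 9 nt.
ORFs ≥ 2 codons: frame 2 17–25 (3 codons). Count = 1.

1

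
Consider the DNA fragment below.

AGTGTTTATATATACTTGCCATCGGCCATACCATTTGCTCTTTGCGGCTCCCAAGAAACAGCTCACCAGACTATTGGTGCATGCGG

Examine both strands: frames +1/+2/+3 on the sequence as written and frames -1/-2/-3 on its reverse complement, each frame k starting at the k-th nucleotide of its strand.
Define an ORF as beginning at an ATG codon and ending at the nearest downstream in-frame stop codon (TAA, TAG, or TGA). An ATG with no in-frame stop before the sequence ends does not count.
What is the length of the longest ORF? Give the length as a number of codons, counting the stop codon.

Reverse complement (5'→3'): CCGCATGCACCAATAGTCTGGTGAGCTGTTTCTTGGGAGCCGCAAAGAGCAAATGGTATGGCCGATGGCAAGTATATATAAACACT
Frame +1: AGT GTT TAT ATA TAC TTG CCA TCG GCC ATA CCA TTT GCT CTT TGC GGC TCC CAA GAA ACA GCT CAC CAG ACT ATT GGT GCA TGC — no ATG→stop ORF.
Frame +2: GTG TTT ATA TAT ACT TGC CAT CGG CCA TAC CAT TTG CTC TTT GCG GCT CCC AAG AAA CAG CTC ACC AGA CTA TTG GTG CAT GCG — no ATG→stop ORF.
Frame +3: TGT TTA TAT ATA CTT GCC ATC GGC CAT ACC ATT TGC TCT TTG CGG CTC CCA AGA AAC AGC TCA CCA GAC TAT TGG TGC ATG CGG — no ATG→stop ORF.
Frame -1: CCG CAT GCA CCA ATA GTC TGG TGA GCT GTT TCT TGG GAG CCG CAA AGA GCA AAT GGT ATG GCC GAT GGC AAG TAT ATA TAA ACA — ATG at 58, stop TAA at 79 → 24 nt.
Frame -2: CGC ATG CAC CAA TAG TCT GGT GAG CTG TTT CTT GGG AGC CGC AAA GAG CAA ATG GTA TGG CCG ATG GCA AGT ATA TAT AAA CAC — ATG at 5, stop TAG at 14 → 12 nt.
Frame -3: GCA TGC ACC AAT AGT CTG GTG AGC TGT TTC TTG GGA GCC GCA AAG AGC AAA TGG TAT GGC CGA TGG CAA GTA TAT ATA AAC ACT — no ATG→stop ORF.
Longest: frame -1, positions 58–81, 24 nt = 8 codons = 7 aa. → 8 codons.

8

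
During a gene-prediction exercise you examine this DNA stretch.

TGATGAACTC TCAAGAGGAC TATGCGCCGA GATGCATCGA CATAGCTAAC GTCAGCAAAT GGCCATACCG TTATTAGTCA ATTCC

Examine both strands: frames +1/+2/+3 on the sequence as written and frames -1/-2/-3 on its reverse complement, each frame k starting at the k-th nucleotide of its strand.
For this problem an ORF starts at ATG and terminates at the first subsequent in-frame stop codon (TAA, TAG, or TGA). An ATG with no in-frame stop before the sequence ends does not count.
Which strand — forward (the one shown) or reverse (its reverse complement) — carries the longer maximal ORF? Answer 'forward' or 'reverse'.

forward

Reverse complement (5'→3'): GGAATTGACTAATAACGGTATGGCCATTTGCTGACGTTAGCTATGTCGATGCATCTCGGCGCATAGTCCTCTTGAGAGTTCATCA
Frame +1: TGA TGA ACT CTC AAG AGG ACT ATG CGC CGA GAT GCA TCG ACA TAG CTA ACG TCA GCA AAT GGC CAT ACC GTT ATT AGT CAA TTC — ATG at 22, stop TAG at 43 → 24 nt.
Frame +2: GAT GAA CTC TCA AGA GGA CTA TGC GCC GAG ATG CAT CGA CAT AGC TAA CGT CAG CAA ATG GCC ATA CCG TTA TTA GTC AAT TCC — ATG at 32, stop TAA at 47 → 18 nt.
Frame +3: ATG AAC TCT CAA GAG GAC TAT GCG CCG AGA TGC ATC GAC ATA GCT AAC GTC AGC AAA TGG CCA TAC CGT TAT TAG TCA ATT — ATG at 3, stop TAG at 75 → 75 nt.
Frame -1: GGA ATT GAC TAA TAA CGG TAT GGC CAT TTG CTG ACG TTA GCT ATG TCG ATG CAT CTC GGC GCA TAG TCC TCT TGA GAG TTC ATC — ATG at 43, stop TAG at 64 → 24 nt; ATG at 49, stop TAG at 64 → 18 nt.
Frame -2: GAA TTG ACT AAT AAC GGT ATG GCC ATT TGC TGA CGT TAG CTA TGT CGA TGC ATC TCG GCG CAT AGT CCT CTT GAG AGT TCA TCA — ATG at 20, stop TGA at 32 → 15 nt.
Frame -3: AAT TGA CTA ATA ACG GTA TGG CCA TTT GCT GAC GTT AGC TAT GTC GAT GCA TCT CGG CGC ATA GTC CTC TTG AGA GTT CAT — no ATG→stop ORF.
Forward-strand max 75 nt; reverse-strand max 24 nt. The forward strand has the longer ORF.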